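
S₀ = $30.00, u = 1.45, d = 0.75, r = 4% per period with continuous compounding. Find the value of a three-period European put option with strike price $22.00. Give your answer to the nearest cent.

$1.66

Risk-neutral probability p = (e^0.04 − 0.75)/(1.45 − 0.75) = 0.2908/0.7000 = 0.4154
Terminal stock prices: S_uuu = 91.46, S_uud = 47.31, S_udd = 24.47, S_ddd = 12.66
Terminal payoffs (K − S): max(-69.46, 0) = 0, max(-25.31, 0) = 0, max(-2.469, 0) = 0, max(9.344, 0) = 9.344
Node uu (S = 63.08): V_uu = e^(−0.04)·[0.4154·0.0000 + 0.5846·0.0000] = 0.0000
Node ud (S = 32.62): V_ud = e^(−0.04)·[0.4154·0.0000 + 0.5846·0.0000] = 0.0000
Node dd (S = 16.88): V_dd = e^(−0.04)·[0.4154·0.0000 + 0.5846·9.3438] = 5.2478
Node u (S = 43.5): V_u = e^(−0.04)·[0.4154·0.0000 + 0.5846·0.0000] = 0.0000
Node d (S = 22.5): V_d = e^(−0.04)·[0.4154·0.0000 + 0.5846·5.2478] = 2.9473
Node 0 (S = 30): V_0 = e^(−0.04)·[0.4154·0.0000 + 0.5846·2.9473] = 1.6553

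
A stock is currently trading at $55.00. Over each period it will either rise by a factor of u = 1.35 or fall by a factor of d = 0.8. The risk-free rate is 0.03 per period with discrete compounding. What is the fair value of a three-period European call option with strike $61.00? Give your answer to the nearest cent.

Risk-neutral probability p = (1 + 0.03 − 0.8)/(1.35 − 0.8) = 0.2300/0.5500 = 0.4182
Terminal stock prices: S_uuu = 135.3, S_uud = 80.19, S_udd = 47.52, S_ddd = 28.16
Terminal payoffs (S − K): max(74.32, 0) = 74.32, max(19.19, 0) = 19.19, max(-13.48, 0) = 0, max(-32.84, 0) = 0
Node uu (S = 100.2): V_uu = 1/1.03·[0.4182·74.3206 + 0.5818·19.1900] = 41.0142
Node ud (S = 59.4): V_ud = 1/1.03·[0.4182·19.1900 + 0.5818·0.0000] = 7.7912
Node dd (S = 35.2): V_dd = 1/1.03·[0.4182·0.0000 + 0.5818·0.0000] = 0.0000
Node u (S = 74.25): V_u = 1/1.03·[0.4182·41.0142 + 0.5818·7.7912] = 21.0529
Node d (S = 44): V_d = 1/1.03·[0.4182·7.7912 + 0.5818·0.0000] = 3.1632
Node 0 (S = 55): V_0 = 1/1.03·[0.4182·21.0529 + 0.5818·3.1632] = 10.3343

$10.33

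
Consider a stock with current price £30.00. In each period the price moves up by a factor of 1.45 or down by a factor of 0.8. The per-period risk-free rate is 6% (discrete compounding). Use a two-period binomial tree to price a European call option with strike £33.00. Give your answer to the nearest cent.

£5.05

Risk-neutral probability p = (1 + 0.06 − 0.8)/(1.45 − 0.8) = 0.2600/0.6500 = 0.4000
Terminal stock prices: S_uu = 63.08, S_ud = 34.8, S_dd = 19.2
Terminal payoffs (S − K): max(30.08, 0) = 30.08, max(1.8, 0) = 1.8, max(-13.8, 0) = 0
Node u (S = 43.5): V_u = 1/1.06·[0.4000·30.0750 + 0.6000·1.8000] = 12.3679
Node d (S = 24): V_d = 1/1.06·[0.4000·1.8000 + 0.6000·0.0000] = 0.6792
Node 0 (S = 30): V_0 = 1/1.06·[0.4000·12.3679 + 0.6000·0.6792] = 5.0516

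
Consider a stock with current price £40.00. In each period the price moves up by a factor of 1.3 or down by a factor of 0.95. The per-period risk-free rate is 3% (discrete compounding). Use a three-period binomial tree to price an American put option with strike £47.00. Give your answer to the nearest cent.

£7.00

Risk-neutral probability p = (1 + 0.03 − 0.95)/(1.3 − 0.95) = 0.0800/0.3500 = 0.2286
Terminal stock prices: S_uuu = 87.88, S_uud = 64.22, S_udd = 46.93, S_ddd = 34.29
Terminal payoffs (K − S): max(-40.88, 0) = 0, max(-17.22, 0) = 0, max(0.07, 0) = 0.07, max(12.71, 0) = 12.71
Node uu (S = 67.6): continuation = 1/1.03·[0.2286·0.0000 + 0.7714·0.0000] = 0.0000; exercise value = 0.0000 ≤ continuation, so V_uu = 0.0000
Node ud (S = 49.4): continuation = 1/1.03·[0.2286·0.0000 + 0.7714·0.0700] = 0.0524; exercise value = 0.0000 ≤ continuation, so V_ud = 0.0524
Node dd (S = 36.1): continuation = 1/1.03·[0.2286·0.0700 + 0.7714·12.7050] = 9.5311; exercise value = 10.9000 > continuation, so V_dd = 10.9000 (exercise)
Node u (S = 52): continuation = 1/1.03·[0.2286·0.0000 + 0.7714·0.0524] = 0.0393; exercise value = 0.0000 ≤ continuation, so V_u = 0.0393
Node d (S = 38): continuation = 1/1.03·[0.2286·0.0524 + 0.7714·10.9000] = 8.1753; exercise value = 9.0000 > continuation, so V_d = 9.0000 (exercise)
Node 0 (S = 40): continuation = 1/1.03·[0.2286·0.0393 + 0.7714·9.0000] = 6.7494; exercise value = 7.0000 > continuation, so V_0 = 7.0000 (exercise)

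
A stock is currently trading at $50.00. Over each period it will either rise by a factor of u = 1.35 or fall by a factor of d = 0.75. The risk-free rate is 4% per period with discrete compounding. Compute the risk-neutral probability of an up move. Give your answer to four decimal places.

p = 0.4833

Risk-neutral probability p = (1 + 0.04 − 0.75)/(1.35 − 0.75) = 0.2900/0.6000 = 0.4833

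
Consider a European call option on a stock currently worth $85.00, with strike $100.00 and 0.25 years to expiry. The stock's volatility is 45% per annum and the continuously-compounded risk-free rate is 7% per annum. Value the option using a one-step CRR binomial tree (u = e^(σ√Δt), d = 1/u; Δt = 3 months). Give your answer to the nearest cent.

$3.06

CRR parameters: u = e^(σ√Δt) = e^(0.45·√0.25) = 1.2523, d = 1/u = 0.7985
Per-period rate: rΔt = 0.07·0.25 = 0.0175, so R = e^0.0175 = 1.0177
Risk-neutral probability p = (e^0.0175 − 0.7985)/(1.2523 − 0.7985) = 0.2191/0.4538 = 0.4829
Terminal stock prices: S_u = 106.4, S_d = 67.87
Terminal payoffs (S − K): max(6.447, 0) = 6.447, max(-32.13, 0) = 0
Node 0 (S = 85): V_0 = e^(−0.0175)·[0.4829·6.4474 + 0.5171·0.0000] = 3.0594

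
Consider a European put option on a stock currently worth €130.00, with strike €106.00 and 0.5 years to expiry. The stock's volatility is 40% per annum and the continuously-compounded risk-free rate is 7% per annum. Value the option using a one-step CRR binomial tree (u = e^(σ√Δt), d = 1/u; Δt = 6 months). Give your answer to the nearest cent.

€3.94

CRR parameters: u = e^(σ√Δt) = e^(0.4·√0.5) = 1.3269, d = 1/u = 0.7536
Per-period rate: rΔt = 0.07·0.5 = 0.035, so R = e^0.035 = 1.0356
Risk-neutral probability p = (e^0.035 − 0.7536)/(1.3269 − 0.7536) = 0.2820/0.5733 = 0.4919
Terminal stock prices: S_u = 172.5, S_d = 97.97
Terminal payoffs (K − S): max(-66.5, 0) = 0, max(8.027, 0) = 8.027
Node 0 (S = 130): V_0 = e^(−0.035)·[0.4919·0.0000 + 0.5081·8.0270] = 3.9383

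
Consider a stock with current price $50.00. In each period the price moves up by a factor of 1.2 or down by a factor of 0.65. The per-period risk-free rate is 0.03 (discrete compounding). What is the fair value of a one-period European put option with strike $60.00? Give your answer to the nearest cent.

$8.25

Risk-neutral probability p = (1 + 0.03 − 0.65)/(1.2 − 0.65) = 0.3800/0.5500 = 0.6909
Terminal stock prices: S_u = 60, S_d = 32.5
Terminal payoffs (K − S): max(0, 0) = 0, max(27.5, 0) = 27.5
Node 0 (S = 50): V_0 = 1/1.03·[0.6909·0.0000 + 0.3091·27.5000] = 8.2524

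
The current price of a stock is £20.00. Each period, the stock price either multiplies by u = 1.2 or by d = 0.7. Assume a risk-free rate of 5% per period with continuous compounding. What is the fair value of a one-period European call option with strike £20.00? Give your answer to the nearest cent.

Risk-neutral probability p = (e^0.05 − 0.7)/(1.2 − 0.7) = 0.3513/0.5000 = 0.7025
Terminal stock prices: S_u = 24, S_d = 14
Terminal payoffs (S − K): max(4, 0) = 4, max(-6, 0) = 0
Node 0 (S = 20): V_0 = e^(−0.05)·[0.7025·4.0000 + 0.2975·0.0000] = 2.6731

£2.67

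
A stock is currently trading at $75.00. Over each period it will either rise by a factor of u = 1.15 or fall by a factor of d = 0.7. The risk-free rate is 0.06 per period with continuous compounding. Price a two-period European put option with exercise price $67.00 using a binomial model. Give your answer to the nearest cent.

Risk-neutral probability p = (e^0.06 − 0.7)/(1.15 − 0.7) = 0.3618/0.4500 = 0.8041
Terminal stock prices: S_uu = 99.19, S_ud = 60.37, S_dd = 36.75
Terminal payoffs (K − S): max(-32.19, 0) = 0, max(6.625, 0) = 6.625, max(30.25, 0) = 30.25
Node u (S = 86.25): V_u = e^(−0.06)·[0.8041·0.0000 + 0.1959·6.6250] = 1.2224
Node d (S = 52.5): V_d = e^(−0.06)·[0.8041·6.6250 + 0.1959·30.2500] = 10.5982
Node 0 (S = 75): V_0 = e^(−0.06)·[0.8041·1.2224 + 0.1959·10.5982] = 2.8811

$2.88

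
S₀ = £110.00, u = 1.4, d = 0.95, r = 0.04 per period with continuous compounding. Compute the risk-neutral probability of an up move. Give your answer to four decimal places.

Risk-neutral probability p = (e^0.04 − 0.95)/(1.4 − 0.95) = 0.0908/0.4500 = 0.2018

p = 0.2018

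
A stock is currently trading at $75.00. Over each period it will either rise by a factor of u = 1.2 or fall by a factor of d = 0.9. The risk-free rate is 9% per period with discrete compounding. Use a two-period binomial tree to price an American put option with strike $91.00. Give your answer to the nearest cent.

Risk-neutral probability p = (1 + 0.09 − 0.9)/(1.2 − 0.9) = 0.1900/0.3000 = 0.6333
Terminal stock prices: S_uu = 108, S_ud = 81, S_dd = 60.75
Terminal payoffs (K − S): max(-17, 0) = 0, max(10, 0) = 10, max(30.25, 0) = 30.25
Node u (S = 90): continuation = 1/1.09·[0.6333·0.0000 + 0.3667·10.0000] = 3.3639; exercise value = 1.0000 ≤ continuation, so V_u = 3.3639
Node d (S = 67.5): continuation = 1/1.09·[0.6333·10.0000 + 0.3667·30.2500] = 15.9862; exercise value = 23.5000 > continuation, so V_d = 23.5000 (exercise)
Node 0 (S = 75): continuation = 1/1.09·[0.6333·3.3639 + 0.3667·23.5000] = 9.8598; exercise value = 16.0000 > continuation, so V_0 = 16.0000 (exercise)

$16.00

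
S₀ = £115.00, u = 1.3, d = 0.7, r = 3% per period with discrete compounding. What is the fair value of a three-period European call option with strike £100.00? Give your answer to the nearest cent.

Risk-neutral probability p = (1 + 0.03 − 0.7)/(1.3 − 0.7) = 0.3300/0.6000 = 0.5500
Terminal stock prices: S_uuu = 252.7, S_uud = 136, S_udd = 73.25, S_ddd = 39.44
Terminal payoffs (S − K): max(152.7, 0) = 152.7, max(36.05, 0) = 36.05, max(-26.75, 0) = 0, max(-60.56, 0) = 0
Node uu (S = 194.4): V_uu = 1/1.03·[0.5500·152.6550 + 0.4500·36.0450] = 97.2626
Node ud (S = 104.6): V_ud = 1/1.03·[0.5500·36.0450 + 0.4500·0.0000] = 19.2473
Node dd (S = 56.35): V_dd = 1/1.03·[0.5500·0.0000 + 0.4500·0.0000] = 0.0000
Node u (S = 149.5): V_u = 1/1.03·[0.5500·97.2626 + 0.4500·19.2473] = 60.3454
Node d (S = 80.5): V_d = 1/1.03·[0.5500·19.2473 + 0.4500·0.0000] = 10.2777
Node 0 (S = 115): V_0 = 1/1.03·[0.5500·60.3454 + 0.4500·10.2777] = 36.7135

£36.71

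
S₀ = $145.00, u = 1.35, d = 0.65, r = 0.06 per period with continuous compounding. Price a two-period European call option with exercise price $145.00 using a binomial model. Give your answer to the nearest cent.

Risk-neutral probability p = (e^0.06 − 0.65)/(1.35 − 0.65) = 0.4118/0.7000 = 0.5883
Terminal stock prices: S_uu = 264.3, S_ud = 127.2, S_dd = 61.26
Terminal payoffs (S − K): max(119.3, 0) = 119.3, max(-17.76, 0) = 0, max(-83.74, 0) = 0
Node u (S = 195.8): V_u = e^(−0.06)·[0.5883·119.2625 + 0.4117·0.0000] = 66.0805
Node d (S = 94.25): V_d = e^(−0.06)·[0.5883·0.0000 + 0.4117·0.0000] = 0.0000
Node 0 (S = 145): V_0 = e^(−0.06)·[0.5883·66.0805 + 0.4117·0.0000] = 36.6136

$36.61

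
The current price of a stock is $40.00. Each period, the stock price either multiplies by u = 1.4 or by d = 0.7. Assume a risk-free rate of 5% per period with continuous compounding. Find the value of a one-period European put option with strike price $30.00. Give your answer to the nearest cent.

Risk-neutral probability p = (e^0.05 − 0.7)/(1.4 − 0.7) = 0.3513/0.7000 = 0.5018
Terminal stock prices: S_u = 56, S_d = 28
Terminal payoffs (K − S): max(-26, 0) = 0, max(2, 0) = 2
Node 0 (S = 40): V_0 = e^(−0.05)·[0.5018·0.0000 + 0.4982·2.0000] = 0.9478

$0.95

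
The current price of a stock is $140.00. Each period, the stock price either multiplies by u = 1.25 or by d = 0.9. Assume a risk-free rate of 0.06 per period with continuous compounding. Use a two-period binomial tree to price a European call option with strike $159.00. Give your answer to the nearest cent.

Risk-neutral probability p = (e^0.06 − 0.9)/(1.25 − 0.9) = 0.1618/0.3500 = 0.4624
Terminal stock prices: S_uu = 218.8, S_ud = 157.5, S_dd = 113.4
Terminal payoffs (S − K): max(59.75, 0) = 59.75, max(-1.5, 0) = 0, max(-45.6, 0) = 0
Node u (S = 175): V_u = e^(−0.06)·[0.4624·59.7500 + 0.5376·0.0000] = 26.0189
Node d (S = 126): V_d = e^(−0.06)·[0.4624·0.0000 + 0.5376·0.0000] = 0.0000
Node 0 (S = 140): V_0 = e^(−0.06)·[0.4624·26.0189 + 0.5376·0.0000] = 11.3303

$11.33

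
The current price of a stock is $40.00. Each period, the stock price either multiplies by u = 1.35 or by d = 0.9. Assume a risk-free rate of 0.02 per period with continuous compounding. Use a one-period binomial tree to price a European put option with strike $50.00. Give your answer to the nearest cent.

$10.06

Risk-neutral probability p = (e^0.02 − 0.9)/(1.35 − 0.9) = 0.1202/0.4500 = 0.2671
Terminal stock prices: S_u = 54, S_d = 36
Terminal payoffs (K − S): max(-4, 0) = 0, max(14, 0) = 14
Node 0 (S = 40): V_0 = e^(−0.02)·[0.2671·0.0000 + 0.7329·14.0000] = 10.0572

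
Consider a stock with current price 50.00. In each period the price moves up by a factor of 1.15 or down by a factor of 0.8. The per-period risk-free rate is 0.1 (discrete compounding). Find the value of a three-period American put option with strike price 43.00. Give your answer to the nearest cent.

0.47

Risk-neutral probability p = (1 + 0.1 − 0.8)/(1.15 − 0.8) = 0.3000/0.3500 = 0.8571
Terminal stock prices: S_uuu = 76.04, S_uud = 52.9, S_udd = 36.8, S_ddd = 25.6
Terminal payoffs (K − S): max(-33.04, 0) = 0, max(-9.9, 0) = 0, max(6.2, 0) = 6.2, max(17.4, 0) = 17.4
Node uu (S = 66.12): continuation = 1/1.1·[0.8571·0.0000 + 0.1429·0.0000] = 0.0000; exercise value = 0.0000 ≤ continuation, so V_uu = 0.0000
Node ud (S = 46): continuation = 1/1.1·[0.8571·0.0000 + 0.1429·6.2000] = 0.8052; exercise value = 0.0000 ≤ continuation, so V_ud = 0.8052
Node dd (S = 32): continuation = 1/1.1·[0.8571·6.2000 + 0.1429·17.4000] = 7.0909; exercise value = 11.0000 > continuation, so V_dd = 11.0000 (exercise)
Node u (S = 57.5): continuation = 1/1.1·[0.8571·0.0000 + 0.1429·0.8052] = 0.1046; exercise value = 0.0000 ≤ continuation, so V_u = 0.1046
Node d (S = 40): continuation = 1/1.1·[0.8571·0.8052 + 0.1429·11.0000] = 2.0560; exercise value = 3.0000 > continuation, so V_d = 3.0000 (exercise)
Node 0 (S = 50): continuation = 1/1.1·[0.8571·0.1046 + 0.1429·3.0000] = 0.4711; exercise value = 0.0000 ≤ continuation, so V_0 = 0.4711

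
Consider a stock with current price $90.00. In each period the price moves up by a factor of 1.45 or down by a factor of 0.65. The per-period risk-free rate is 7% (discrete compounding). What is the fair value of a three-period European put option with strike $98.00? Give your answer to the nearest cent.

$18.85

Risk-neutral probability p = (1 + 0.07 − 0.65)/(1.45 − 0.65) = 0.4200/0.8000 = 0.5250
Terminal stock prices: S_uuu = 274.4, S_uud = 123, S_udd = 55.14, S_ddd = 24.72
Terminal payoffs (K − S): max(-176.4, 0) = 0, max(-25, 0) = 0, max(42.86, 0) = 42.86, max(73.28, 0) = 73.28
Node uu (S = 189.2): V_uu = 1/1.07·[0.5250·0.0000 + 0.4750·0.0000] = 0.0000
Node ud (S = 84.83): V_ud = 1/1.07·[0.5250·0.0000 + 0.4750·42.8637] = 19.0283
Node dd (S = 38.03): V_dd = 1/1.07·[0.5250·42.8637 + 0.4750·73.2837] = 53.5638
Node u (S = 130.5): V_u = 1/1.07·[0.5250·0.0000 + 0.4750·19.0283] = 8.4471
Node d (S = 58.5): V_d = 1/1.07·[0.5250·19.0283 + 0.4750·53.5638] = 33.1146
Node 0 (S = 90): V_0 = 1/1.07·[0.5250·8.4471 + 0.4750·33.1146] = 18.8450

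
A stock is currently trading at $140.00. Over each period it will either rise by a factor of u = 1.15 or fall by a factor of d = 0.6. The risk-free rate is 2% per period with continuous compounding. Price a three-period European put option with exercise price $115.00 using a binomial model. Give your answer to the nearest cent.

$9.43

Risk-neutral probability p = (e^0.02 − 0.6)/(1.15 − 0.6) = 0.4202/0.5500 = 0.7640
Terminal stock prices: S_uuu = 212.9, S_uud = 111.1, S_udd = 57.96, S_ddd = 30.24
Terminal payoffs (K − S): max(-97.92, 0) = 0, max(3.91, 0) = 3.91, max(57.04, 0) = 57.04, max(84.76, 0) = 84.76
Node uu (S = 185.1): V_uu = e^(−0.02)·[0.7640·0.0000 + 0.2360·3.9100] = 0.9045
Node ud (S = 96.6): V_ud = e^(−0.02)·[0.7640·3.9100 + 0.2360·57.0400] = 16.1228
Node dd (S = 50.4): V_dd = e^(−0.02)·[0.7640·57.0400 + 0.2360·84.7600] = 62.3228
Node u (S = 161): V_u = e^(−0.02)·[0.7640·0.9045 + 0.2360·16.1228] = 4.4070
Node d (S = 84): V_d = e^(−0.02)·[0.7640·16.1228 + 0.2360·62.3228] = 26.4908
Node 0 (S = 140): V_0 = e^(−0.02)·[0.7640·4.4070 + 0.2360·26.4908] = 9.4282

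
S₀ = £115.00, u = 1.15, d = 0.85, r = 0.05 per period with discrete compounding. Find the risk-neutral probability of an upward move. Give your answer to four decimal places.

p = 0.6667

Risk-neutral probability p = (1 + 0.05 − 0.85)/(1.15 − 0.85) = 0.2000/0.3000 = 0.6667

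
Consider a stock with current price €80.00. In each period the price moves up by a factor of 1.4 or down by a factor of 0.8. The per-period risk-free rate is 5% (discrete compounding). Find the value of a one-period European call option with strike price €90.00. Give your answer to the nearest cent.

Risk-neutral probability p = (1 + 0.05 − 0.8)/(1.4 − 0.8) = 0.2500/0.6000 = 0.4167
Terminal stock prices: S_u = 112, S_d = 64
Terminal payoffs (S − K): max(22, 0) = 22, max(-26, 0) = 0
Node 0 (S = 80): V_0 = 1/1.05·[0.4167·22.0000 + 0.5833·0.0000] = 8.7302

€8.73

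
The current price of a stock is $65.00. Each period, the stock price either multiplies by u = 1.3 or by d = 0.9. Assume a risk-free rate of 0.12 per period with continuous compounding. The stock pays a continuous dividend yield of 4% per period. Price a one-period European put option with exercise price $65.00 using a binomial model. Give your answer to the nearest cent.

$3.12

Per-period risk-free factor R = e^0.12 = 1.1275; dividend-adjusted growth = e^(0.12−0.04) = 1.0833.
Risk-neutral probability p = (1.0833 − 0.9)/(1.3 − 0.9) = 0.1833/0.4000 = 0.4582
Terminal stock prices: S_u = 84.5, S_d = 58.5
Terminal payoffs (K − S): max(-19.5, 0) = 0, max(6.5, 0) = 6.5
Node 0 (S = 65): V_0 = e^(−0.12)·[0.4582·0.0000 + 0.5418·6.5000] = 3.1234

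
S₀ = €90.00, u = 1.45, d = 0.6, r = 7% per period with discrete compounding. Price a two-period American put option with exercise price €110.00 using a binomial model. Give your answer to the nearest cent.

Risk-neutral probability p = (1 + 0.07 − 0.6)/(1.45 − 0.6) = 0.4700/0.8500 = 0.5529
Terminal stock prices: S_uu = 189.2, S_ud = 78.3, S_dd = 32.4
Terminal payoffs (K − S): max(-79.22, 0) = 0, max(31.7, 0) = 31.7, max(77.6, 0) = 77.6
Node u (S = 130.5): continuation = 1/1.07·[0.5529·0.0000 + 0.4471·31.7000] = 13.2446; exercise value = 0.0000 ≤ continuation, so V_u = 13.2446
Node d (S = 54): continuation = 1/1.07·[0.5529·31.7000 + 0.4471·77.6000] = 48.8037; exercise value = 56.0000 > continuation, so V_d = 56.0000 (exercise)
Node 0 (S = 90): continuation = 1/1.07·[0.5529·13.2446 + 0.4471·56.0000] = 30.2419; exercise value = 20.0000 ≤ continuation, so V_0 = 30.2419

€30.24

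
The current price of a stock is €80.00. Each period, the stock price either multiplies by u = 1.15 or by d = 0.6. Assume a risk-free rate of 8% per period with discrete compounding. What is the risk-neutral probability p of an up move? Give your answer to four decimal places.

p = 0.8727

Risk-neutral probability p = (1 + 0.08 − 0.6)/(1.15 − 0.6) = 0.4800/0.5500 = 0.8727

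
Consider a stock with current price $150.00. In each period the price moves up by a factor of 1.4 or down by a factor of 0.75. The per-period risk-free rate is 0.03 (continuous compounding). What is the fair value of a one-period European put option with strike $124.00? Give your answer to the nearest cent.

$6.34

Risk-neutral probability p = (e^0.03 − 0.75)/(1.4 − 0.75) = 0.2805/0.6500 = 0.4315
Terminal stock prices: S_u = 210, S_d = 112.5
Terminal payoffs (K − S): max(-86, 0) = 0, max(11.5, 0) = 11.5
Node 0 (S = 150): V_0 = e^(−0.03)·[0.4315·0.0000 + 0.5685·11.5000] = 6.3449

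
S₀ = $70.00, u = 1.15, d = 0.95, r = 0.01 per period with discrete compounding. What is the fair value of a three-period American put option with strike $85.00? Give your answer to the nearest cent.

$15.00

Risk-neutral probability p = (1 + 0.01 − 0.95)/(1.15 − 0.95) = 0.0600/0.2000 = 0.3000
Terminal stock prices: S_uuu = 106.5, S_uud = 87.95, S_udd = 72.65, S_ddd = 60.02
Terminal payoffs (K − S): max(-21.46, 0) = 0, max(-2.946, 0) = 0, max(12.35, 0) = 12.35, max(24.98, 0) = 24.98
Node uu (S = 92.57): continuation = 1/1.01·[0.3000·0.0000 + 0.7000·0.0000] = 0.0000; exercise value = 0.0000 ≤ continuation, so V_uu = 0.0000
Node ud (S = 76.47): continuation = 1/1.01·[0.3000·0.0000 + 0.7000·12.3487] = 8.5585; exercise value = 8.5250 ≤ continuation, so V_ud = 8.5585
Node dd (S = 63.17): continuation = 1/1.01·[0.3000·12.3487 + 0.7000·24.9838] = 20.9834; exercise value = 21.8250 > continuation, so V_dd = 21.8250 (exercise)
Node u (S = 80.5): continuation = 1/1.01·[0.3000·0.0000 + 0.7000·8.5585] = 5.9317; exercise value = 4.5000 ≤ continuation, so V_u = 5.9317
Node d (S = 66.5): continuation = 1/1.01·[0.3000·8.5585 + 0.7000·21.8250] = 17.6684; exercise value = 18.5000 > continuation, so V_d = 18.5000 (exercise)
Node 0 (S = 70): continuation = 1/1.01·[0.3000·5.9317 + 0.7000·18.5000] = 14.5837; exercise value = 15.0000 > continuation, so V_0 = 15.0000 (exercise)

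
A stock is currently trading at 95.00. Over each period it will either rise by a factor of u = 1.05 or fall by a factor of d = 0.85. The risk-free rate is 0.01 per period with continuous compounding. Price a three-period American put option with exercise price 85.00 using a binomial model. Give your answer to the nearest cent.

1.44

Risk-neutral probability p = (e^0.01 − 0.85)/(1.05 − 0.85) = 0.1601/0.2000 = 0.8003
Terminal stock prices: S_uuu = 110, S_uud = 89.03, S_udd = 72.07, S_ddd = 58.34
Terminal payoffs (K − S): max(-24.97, 0) = 0, max(-4.027, 0) = 0, max(12.93, 0) = 12.93, max(26.66, 0) = 26.66
Node uu (S = 104.7): continuation = e^(−0.01)·[0.8003·0.0000 + 0.1997·0.0000] = 0.0000; exercise value = 0.0000 ≤ continuation, so V_uu = 0.0000
Node ud (S = 84.79): continuation = e^(−0.01)·[0.8003·0.0000 + 0.1997·12.9306] = 2.5572; exercise value = 0.2125 ≤ continuation, so V_ud = 2.5572
Node dd (S = 68.64): continuation = e^(−0.01)·[0.8003·12.9306 + 0.1997·26.6581] = 15.5167; exercise value = 16.3625 > continuation, so V_dd = 16.3625 (exercise)
Node u (S = 99.75): continuation = e^(−0.01)·[0.8003·0.0000 + 0.1997·2.5572] = 0.5057; exercise value = 0.0000 ≤ continuation, so V_u = 0.5057
Node d (S = 80.75): continuation = e^(−0.01)·[0.8003·2.5572 + 0.1997·16.3625] = 5.2619; exercise value = 4.2500 ≤ continuation, so V_d = 5.2619
Node 0 (S = 95): continuation = e^(−0.01)·[0.8003·0.5057 + 0.1997·5.2619] = 1.4413; exercise value = 0.0000 ≤ continuation, so V_0 = 1.4413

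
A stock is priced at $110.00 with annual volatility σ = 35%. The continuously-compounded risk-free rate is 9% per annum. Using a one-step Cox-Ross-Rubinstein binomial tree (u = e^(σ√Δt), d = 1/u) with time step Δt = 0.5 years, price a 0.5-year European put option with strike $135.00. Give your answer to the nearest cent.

CRR parameters: u = e^(σ√Δt) = e^(0.35·√0.5) = 1.2808, d = 1/u = 0.7808
Per-period rate: rΔt = 0.09·0.5 = 0.045, so R = e^0.045 = 1.0460
Risk-neutral probability p = (e^0.045 − 0.7808)/(1.2808 − 0.7808) = 0.2653/0.5000 = 0.5305
Terminal stock prices: S_u = 140.9, S_d = 85.88
Terminal payoffs (K − S): max(-5.888, 0) = 0, max(49.12, 0) = 49.12
Node 0 (S = 110): V_0 = e^(−0.045)·[0.5305·0.0000 + 0.4695·49.1164] = 22.0459

$22.05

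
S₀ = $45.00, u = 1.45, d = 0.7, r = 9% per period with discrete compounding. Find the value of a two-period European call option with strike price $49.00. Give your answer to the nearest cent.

Risk-neutral probability p = (1 + 0.09 − 0.7)/(1.45 − 0.7) = 0.3900/0.7500 = 0.5200
Terminal stock prices: S_uu = 94.61, S_ud = 45.67, S_dd = 22.05
Terminal payoffs (S − K): max(45.61, 0) = 45.61, max(-3.325, 0) = 0, max(-26.95, 0) = 0
Node u (S = 65.25): V_u = 1/1.09·[0.5200·45.6125 + 0.4800·0.0000] = 21.7601
Node d (S = 31.5): V_d = 1/1.09·[0.5200·0.0000 + 0.4800·0.0000] = 0.0000
Node 0 (S = 45): V_0 = 1/1.09·[0.5200·21.7601 + 0.4800·0.0000] = 10.3810

$10.38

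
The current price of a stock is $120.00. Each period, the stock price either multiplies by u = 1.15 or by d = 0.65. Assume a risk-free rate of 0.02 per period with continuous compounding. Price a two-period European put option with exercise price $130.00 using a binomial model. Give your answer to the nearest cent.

Risk-neutral probability p = (e^0.02 − 0.65)/(1.15 − 0.65) = 0.3702/0.5000 = 0.7404
Terminal stock prices: S_uu = 158.7, S_ud = 89.7, S_dd = 50.7
Terminal payoffs (K − S): max(-28.7, 0) = 0, max(40.3, 0) = 40.3, max(79.3, 0) = 79.3
Node u (S = 138): V_u = e^(−0.02)·[0.7404·0.0000 + 0.2596·40.3000] = 10.2546
Node d (S = 78): V_d = e^(−0.02)·[0.7404·40.3000 + 0.2596·79.3000] = 49.4258
Node 0 (S = 120): V_0 = e^(−0.02)·[0.7404·10.2546 + 0.2596·49.4258] = 20.0189

$20.02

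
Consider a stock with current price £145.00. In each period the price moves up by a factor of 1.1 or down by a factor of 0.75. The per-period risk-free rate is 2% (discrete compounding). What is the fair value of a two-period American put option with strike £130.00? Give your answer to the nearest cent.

£6.52

Risk-neutral probability p = (1 + 0.02 − 0.75)/(1.1 − 0.75) = 0.2700/0.3500 = 0.7714
Terminal stock prices: S_uu = 175.5, S_ud = 119.6, S_dd = 81.56
Terminal payoffs (K − S): max(-45.45, 0) = 0, max(10.38, 0) = 10.38, max(48.44, 0) = 48.44
Node u (S = 159.5): continuation = 1/1.02·[0.7714·0.0000 + 0.2286·10.3750] = 2.3249; exercise value = 0.0000 ≤ continuation, so V_u = 2.3249
Node d (S = 108.8): continuation = 1/1.02·[0.7714·10.3750 + 0.2286·48.4375] = 18.7010; exercise value = 21.2500 > continuation, so V_d = 21.2500 (exercise)
Node 0 (S = 145): continuation = 1/1.02·[0.7714·2.3249 + 0.2286·21.2500] = 6.5203; exercise value = 0.0000 ≤ continuation, so V_0 = 6.5203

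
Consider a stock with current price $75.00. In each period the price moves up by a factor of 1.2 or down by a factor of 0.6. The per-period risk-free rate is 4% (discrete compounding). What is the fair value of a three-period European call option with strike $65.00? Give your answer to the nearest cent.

Risk-neutral probability p = (1 + 0.04 − 0.6)/(1.2 − 0.6) = 0.4400/0.6000 = 0.7333
Terminal stock prices: S_uuu = 129.6, S_uud = 64.8, S_udd = 32.4, S_ddd = 16.2
Terminal payoffs (S − K): max(64.6, 0) = 64.6, max(-0.2, 0) = 0, max(-32.6, 0) = 0, max(-48.8, 0) = 0
Node uu (S = 108): V_uu = 1/1.04·[0.7333·64.6000 + 0.2667·0.0000] = 45.5513
Node ud (S = 54): V_ud = 1/1.04·[0.7333·0.0000 + 0.2667·0.0000] = 0.0000
Node dd (S = 27): V_dd = 1/1.04·[0.7333·0.0000 + 0.2667·0.0000] = 0.0000
Node u (S = 90): V_u = 1/1.04·[0.7333·45.5513 + 0.2667·0.0000] = 32.1195
Node d (S = 45): V_d = 1/1.04·[0.7333·0.0000 + 0.2667·0.0000] = 0.0000
Node 0 (S = 75): V_0 = 1/1.04·[0.7333·32.1195 + 0.2667·0.0000] = 22.6484

$22.65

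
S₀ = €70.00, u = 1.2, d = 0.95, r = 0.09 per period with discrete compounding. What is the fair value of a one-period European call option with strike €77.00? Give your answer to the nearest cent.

Risk-neutral probability p = (1 + 0.09 − 0.95)/(1.2 − 0.95) = 0.1400/0.2500 = 0.5600
Terminal stock prices: S_u = 84, S_d = 66.5
Terminal payoffs (S − K): max(7, 0) = 7, max(-10.5, 0) = 0
Node 0 (S = 70): V_0 = 1/1.09·[0.5600·7.0000 + 0.4400·0.0000] = 3.5963

€3.60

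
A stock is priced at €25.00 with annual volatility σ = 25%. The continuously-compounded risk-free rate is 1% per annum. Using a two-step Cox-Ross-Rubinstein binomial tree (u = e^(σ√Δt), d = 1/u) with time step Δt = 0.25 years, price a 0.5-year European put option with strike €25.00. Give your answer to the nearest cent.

CRR parameters: u = e^(σ√Δt) = e^(0.25·√0.25) = 1.1331, d = 1/u = 0.8825
Per-period rate: rΔt = 0.01·0.25 = 0.0025, so R = e^0.0025 = 1.0025
Risk-neutral probability p = (e^0.0025 − 0.8825)/(1.1331 − 0.8825) = 0.1200/0.2507 = 0.4788
Terminal stock prices: S_uu = 32.1, S_ud = 25, S_dd = 19.47
Terminal payoffs (K − S): max(-7.101, 0) = 0, max(0, 0) = 0, max(5.53, 0) = 5.53
Node u (S = 28.33): V_u = e^(−0.0025)·[0.4788·0.0000 + 0.5212·0.0000] = 0.0000
Node d (S = 22.06): V_d = e^(−0.0025)·[0.4788·0.0000 + 0.5212·5.5300] = 2.8752
Node 0 (S = 25): V_0 = e^(−0.0025)·[0.4788·0.0000 + 0.5212·2.8752] = 1.4949

€1.49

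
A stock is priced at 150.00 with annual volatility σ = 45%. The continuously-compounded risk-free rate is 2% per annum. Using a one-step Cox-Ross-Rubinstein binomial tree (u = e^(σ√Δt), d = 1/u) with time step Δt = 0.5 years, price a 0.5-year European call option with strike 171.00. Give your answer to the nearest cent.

CRR parameters: u = e^(σ√Δt) = e^(0.45·√0.5) = 1.3746, d = 1/u = 0.7275
Per-period rate: rΔt = 0.02·0.5 = 0.01, so R = e^0.01 = 1.0101
Risk-neutral probability p = (e^0.01 − 0.7275)/(1.3746 − 0.7275) = 0.2826/0.6472 = 0.4366
Terminal stock prices: S_u = 206.2, S_d = 109.1
Terminal payoffs (S − K): max(35.2, 0) = 35.2, max(-61.88, 0) = 0
Node 0 (S = 150): V_0 = e^(−0.01)·[0.4366·35.1973 + 0.5634·0.0000] = 15.2158

15.22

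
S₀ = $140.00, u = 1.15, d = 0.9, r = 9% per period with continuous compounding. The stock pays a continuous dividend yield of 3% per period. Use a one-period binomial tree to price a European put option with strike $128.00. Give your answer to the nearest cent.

$0.64

Per-period risk-free factor R = e^0.09 = 1.0942; dividend-adjusted growth = e^(0.09−0.03) = 1.0618.
Risk-neutral probability p = (1.0618 − 0.9)/(1.15 − 0.9) = 0.1618/0.2500 = 0.6473
Terminal stock prices: S_u = 161, S_d = 126
Terminal payoffs (K − S): max(-33, 0) = 0, max(2, 0) = 2
Node 0 (S = 140): V_0 = e^(−0.09)·[0.6473·0.0000 + 0.3527·2.0000] = 0.6446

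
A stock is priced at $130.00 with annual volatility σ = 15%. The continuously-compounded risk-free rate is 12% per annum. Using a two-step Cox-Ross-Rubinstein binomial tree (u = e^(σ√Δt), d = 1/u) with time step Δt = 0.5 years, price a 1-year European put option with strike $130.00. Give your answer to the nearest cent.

$1.22

CRR parameters: u = e^(σ√Δt) = e^(0.15·√0.5) = 1.1119, d = 1/u = 0.8994
Per-period rate: rΔt = 0.12·0.5 = 0.06, so R = e^0.06 = 1.0618
Risk-neutral probability p = (e^0.06 − 0.8994)/(1.1119 − 0.8994) = 0.1625/0.2125 = 0.7645
Terminal stock prices: S_uu = 160.7, S_ud = 130, S_dd = 105.2
Terminal payoffs (K − S): max(-30.72, 0) = 0, max(0, 0) = 0, max(24.85, 0) = 24.85
Node u (S = 144.5): V_u = e^(−0.06)·[0.7645·0.0000 + 0.2355·0.0000] = 0.0000
Node d (S = 116.9): V_d = e^(−0.06)·[0.7645·0.0000 + 0.2355·24.8485] = 5.5119
Node 0 (S = 130): V_0 = e^(−0.06)·[0.7645·0.0000 + 0.2355·5.5119] = 1.2227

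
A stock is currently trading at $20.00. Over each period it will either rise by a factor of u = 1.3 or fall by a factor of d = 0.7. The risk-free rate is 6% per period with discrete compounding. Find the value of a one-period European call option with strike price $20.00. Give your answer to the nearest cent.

$3.40

Risk-neutral probability p = (1 + 0.06 − 0.7)/(1.3 − 0.7) = 0.3600/0.6000 = 0.6000
Terminal stock prices: S_u = 26, S_d = 14
Terminal payoffs (S − K): max(6, 0) = 6, max(-6, 0) = 0
Node 0 (S = 20): V_0 = 1/1.06·[0.6000·6.0000 + 0.4000·0.0000] = 3.3962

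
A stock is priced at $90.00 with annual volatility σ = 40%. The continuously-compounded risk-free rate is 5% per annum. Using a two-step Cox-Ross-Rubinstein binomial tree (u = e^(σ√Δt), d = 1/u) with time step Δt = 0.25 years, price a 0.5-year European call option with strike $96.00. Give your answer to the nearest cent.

$8.65

CRR parameters: u = e^(σ√Δt) = e^(0.4·√0.25) = 1.2214, d = 1/u = 0.8187
Per-period rate: rΔt = 0.05·0.25 = 0.0125, so R = e^0.0125 = 1.0126
Risk-neutral probability p = (e^0.0125 − 0.8187)/(1.2214 − 0.8187) = 0.1938/0.4027 = 0.4814
Terminal stock prices: S_uu = 134.3, S_ud = 90, S_dd = 60.33
Terminal payoffs (S − K): max(38.26, 0) = 38.26, max(-6, 0) = 0, max(-35.67, 0) = 0
Node u (S = 109.9): V_u = e^(−0.0125)·[0.4814·38.2642 + 0.5186·0.0000] = 18.1917
Node d (S = 73.69): V_d = e^(−0.0125)·[0.4814·0.0000 + 0.5186·0.0000] = 0.0000
Node 0 (S = 90): V_0 = e^(−0.0125)·[0.4814·18.1917 + 0.5186·0.0000] = 8.6488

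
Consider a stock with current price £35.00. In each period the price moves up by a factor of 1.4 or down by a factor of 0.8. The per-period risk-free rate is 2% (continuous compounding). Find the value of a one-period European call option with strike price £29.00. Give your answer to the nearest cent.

Risk-neutral probability p = (e^0.02 − 0.8)/(1.4 − 0.8) = 0.2202/0.6000 = 0.3670
Terminal stock prices: S_u = 49, S_d = 28
Terminal payoffs (S − K): max(20, 0) = 20, max(-1, 0) = 0
Node 0 (S = 35): V_0 = e^(−0.02)·[0.3670·20.0000 + 0.6330·0.0000] = 7.1947

£7.19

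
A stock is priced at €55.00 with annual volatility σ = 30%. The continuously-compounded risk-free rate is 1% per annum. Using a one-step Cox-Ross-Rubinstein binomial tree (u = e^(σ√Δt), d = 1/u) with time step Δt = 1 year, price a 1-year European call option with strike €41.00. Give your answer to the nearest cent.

CRR parameters: u = e^(σ√Δt) = e^(0.3·√1) = 1.3499, d = 1/u = 0.7408
Per-period rate: rΔt = 0.01·1 = 0.01, so R = e^0.01 = 1.0101
Risk-neutral probability p = (e^0.01 − 0.7408)/(1.3499 − 0.7408) = 0.2692/0.6090 = 0.4421
Terminal stock prices: S_u = 74.24, S_d = 40.75
Terminal payoffs (S − K): max(33.24, 0) = 33.24, max(-0.255, 0) = 0
Node 0 (S = 55): V_0 = e^(−0.01)·[0.4421·33.2422 + 0.5579·0.0000] = 14.5488

€14.55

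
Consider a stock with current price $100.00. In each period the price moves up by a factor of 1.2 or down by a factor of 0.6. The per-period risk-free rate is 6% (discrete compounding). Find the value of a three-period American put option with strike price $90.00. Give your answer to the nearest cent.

Risk-neutral probability p = (1 + 0.06 − 0.6)/(1.2 − 0.6) = 0.4600/0.6000 = 0.7667
Terminal stock prices: S_uuu = 172.8, S_uud = 86.4, S_udd = 43.2, S_ddd = 21.6
Terminal payoffs (K − S): max(-82.8, 0) = 0, max(3.6, 0) = 3.6, max(46.8, 0) = 46.8, max(68.4, 0) = 68.4
Node uu (S = 144): continuation = 1/1.06·[0.7667·0.0000 + 0.2333·3.6000] = 0.7925; exercise value = 0.0000 ≤ continuation, so V_uu = 0.7925
Node ud (S = 72): continuation = 1/1.06·[0.7667·3.6000 + 0.2333·46.8000] = 12.9057; exercise value = 18.0000 > continuation, so V_ud = 18.0000 (exercise)
Node dd (S = 36): continuation = 1/1.06·[0.7667·46.8000 + 0.2333·68.4000] = 48.9057; exercise value = 54.0000 > continuation, so V_dd = 54.0000 (exercise)
Node u (S = 120): continuation = 1/1.06·[0.7667·0.7925 + 0.2333·18.0000] = 4.5354; exercise value = 0.0000 ≤ continuation, so V_u = 4.5354
Node d (S = 60): continuation = 1/1.06·[0.7667·18.0000 + 0.2333·54.0000] = 24.9057; exercise value = 30.0000 > continuation, so V_d = 30.0000 (exercise)
Node 0 (S = 100): continuation = 1/1.06·[0.7667·4.5354 + 0.2333·30.0000] = 9.8841; exercise value = 0.0000 ≤ continuation, so V_0 = 9.8841

$9.88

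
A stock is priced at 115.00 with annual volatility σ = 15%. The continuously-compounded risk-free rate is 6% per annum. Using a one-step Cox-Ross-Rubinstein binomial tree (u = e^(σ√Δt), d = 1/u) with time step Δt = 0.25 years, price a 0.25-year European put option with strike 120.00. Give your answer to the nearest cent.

CRR parameters: u = e^(σ√Δt) = e^(0.15·√0.25) = 1.0779, d = 1/u = 0.9277
Per-period rate: rΔt = 0.06·0.25 = 0.015, so R = e^0.015 = 1.0151
Risk-neutral probability p = (e^0.015 − 0.9277)/(1.0779 − 0.9277) = 0.0874/0.1501 = 0.5819
Terminal stock prices: S_u = 124, S_d = 106.7
Terminal payoffs (K − S): max(-3.957, 0) = 0, max(13.31, 0) = 13.31
Node 0 (S = 115): V_0 = e^(−0.015)·[0.5819·0.0000 + 0.4181·13.3095] = 5.4816

5.48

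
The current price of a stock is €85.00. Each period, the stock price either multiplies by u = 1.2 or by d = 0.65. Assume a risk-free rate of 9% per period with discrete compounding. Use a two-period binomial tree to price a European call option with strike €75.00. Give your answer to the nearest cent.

Risk-neutral probability p = (1 + 0.09 − 0.65)/(1.2 − 0.65) = 0.4400/0.5500 = 0.8000
Terminal stock prices: S_uu = 122.4, S_ud = 66.3, S_dd = 35.91
Terminal payoffs (S − K): max(47.4, 0) = 47.4, max(-8.7, 0) = 0, max(-39.09, 0) = 0
Node u (S = 102): V_u = 1/1.09·[0.8000·47.4000 + 0.2000·0.0000] = 34.7890
Node d (S = 55.25): V_d = 1/1.09·[0.8000·0.0000 + 0.2000·0.0000] = 0.0000
Node 0 (S = 85): V_0 = 1/1.09·[0.8000·34.7890 + 0.2000·0.0000] = 25.5332

€25.53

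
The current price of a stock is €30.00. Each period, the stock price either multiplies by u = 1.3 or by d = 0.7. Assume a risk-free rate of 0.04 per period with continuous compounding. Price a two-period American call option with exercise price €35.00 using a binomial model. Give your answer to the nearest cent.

Risk-neutral probability p = (e^0.04 − 0.7)/(1.3 − 0.7) = 0.3408/0.6000 = 0.5680
Terminal stock prices: S_uu = 50.7, S_ud = 27.3, S_dd = 14.7
Terminal payoffs (S − K): max(15.7, 0) = 15.7, max(-7.7, 0) = 0, max(-20.3, 0) = 0
Node u (S = 39): continuation = e^(−0.04)·[0.5680·15.7000 + 0.4320·0.0000] = 8.5682; exercise value = 4.0000 ≤ continuation, so V_u = 8.5682
Node d (S = 21): continuation = e^(−0.04)·[0.5680·0.0000 + 0.4320·0.0000] = 0.0000; exercise value = 0.0000 ≤ continuation, so V_d = 0.0000
Node 0 (S = 30): continuation = e^(−0.04)·[0.5680·8.5682 + 0.4320·0.0000] = 4.6761; exercise value = 0.0000 ≤ continuation, so V_0 = 4.6761

€4.68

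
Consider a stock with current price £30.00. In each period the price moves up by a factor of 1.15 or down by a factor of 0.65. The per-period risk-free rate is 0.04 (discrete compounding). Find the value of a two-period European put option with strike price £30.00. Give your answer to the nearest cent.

£3.18

Risk-neutral probability p = (1 + 0.04 − 0.65)/(1.15 − 0.65) = 0.3900/0.5000 = 0.7800
Terminal stock prices: S_uu = 39.67, S_ud = 22.43, S_dd = 12.68
Terminal payoffs (K − S): max(-9.675, 0) = 0, max(7.575, 0) = 7.575, max(17.32, 0) = 17.32
Node u (S = 34.5): V_u = 1/1.04·[0.7800·0.0000 + 0.2200·7.5750] = 1.6024
Node d (S = 19.5): V_d = 1/1.04·[0.7800·7.5750 + 0.2200·17.3250] = 9.3462
Node 0 (S = 30): V_0 = 1/1.04·[0.7800·1.6024 + 0.2200·9.3462] = 3.1789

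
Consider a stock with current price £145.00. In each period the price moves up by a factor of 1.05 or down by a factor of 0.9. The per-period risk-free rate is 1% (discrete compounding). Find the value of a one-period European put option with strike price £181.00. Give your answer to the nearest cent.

Risk-neutral probability p = (1 + 0.01 − 0.9)/(1.05 − 0.9) = 0.1100/0.1500 = 0.7333
Terminal stock prices: S_u = 152.2, S_d = 130.5
Terminal payoffs (K − S): max(28.75, 0) = 28.75, max(50.5, 0) = 50.5
Node 0 (S = 145): V_0 = 1/1.01·[0.7333·28.7500 + 0.2667·50.5000] = 34.2079

£34.21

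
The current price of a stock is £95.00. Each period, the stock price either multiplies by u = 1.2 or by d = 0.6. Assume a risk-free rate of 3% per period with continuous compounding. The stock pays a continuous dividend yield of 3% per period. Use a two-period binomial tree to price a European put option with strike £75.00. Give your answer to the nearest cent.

Per-period risk-free factor R = e^0.03 = 1.0305; dividend-adjusted growth = e^(0.03−0.03) = 1.0000.
Risk-neutral probability p = (1.0000 − 0.6)/(1.2 − 0.6) = 0.4000/0.6000 = 0.6667
Terminal stock prices: S_uu = 136.8, S_ud = 68.4, S_dd = 34.2
Terminal payoffs (K − S): max(-61.8, 0) = 0, max(6.6, 0) = 6.6, max(40.8, 0) = 40.8
Node u (S = 114): V_u = e^(−0.03)·[0.6667·0.0000 + 0.3333·6.6000] = 2.1350
Node d (S = 57): V_d = e^(−0.03)·[0.6667·6.6000 + 0.3333·40.8000] = 17.4680
Node 0 (S = 95): V_0 = e^(−0.03)·[0.6667·2.1350 + 0.3333·17.4680] = 7.0318

£7.03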